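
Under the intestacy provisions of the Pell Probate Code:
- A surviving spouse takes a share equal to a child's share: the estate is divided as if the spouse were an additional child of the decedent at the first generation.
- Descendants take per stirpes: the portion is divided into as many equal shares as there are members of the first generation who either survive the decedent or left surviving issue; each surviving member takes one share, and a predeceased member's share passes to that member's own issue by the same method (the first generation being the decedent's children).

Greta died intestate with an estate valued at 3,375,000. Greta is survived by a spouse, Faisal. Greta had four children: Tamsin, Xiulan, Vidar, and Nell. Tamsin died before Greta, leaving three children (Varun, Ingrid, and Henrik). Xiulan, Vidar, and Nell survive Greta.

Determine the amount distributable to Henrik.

Henrik receives 225,000.

The spouse counts as an additional share at the children's level, so there are 5 primary shares of 675,000. Faisal takes one such share (675,000).
The children's combined portion (2,700,000) is divided into 4 shares of 675,000: Xiulan, Vidar, and Nell each take 675,000; Tamsin's 675,000 share passes to Tamsin's issue.
Tamsin's share (675,000) is divided into 3 shares of 225,000: Varun, Ingrid, and Henrik each take 225,000.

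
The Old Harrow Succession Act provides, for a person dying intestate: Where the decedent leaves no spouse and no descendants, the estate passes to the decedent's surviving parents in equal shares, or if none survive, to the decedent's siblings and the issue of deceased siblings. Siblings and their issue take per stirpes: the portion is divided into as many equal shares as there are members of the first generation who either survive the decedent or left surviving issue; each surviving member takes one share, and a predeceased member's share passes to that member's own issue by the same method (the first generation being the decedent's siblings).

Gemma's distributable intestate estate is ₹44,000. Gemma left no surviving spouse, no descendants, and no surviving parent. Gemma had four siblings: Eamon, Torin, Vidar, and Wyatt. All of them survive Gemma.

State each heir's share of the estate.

Eamon: ₹11,000; Torin: ₹11,000; Vidar: ₹11,000; Wyatt: ₹11,000

The entire ₹44,000 passes to the siblings and their issue.
That amount (₹44,000) is divided into 4 shares of ₹11,000: Eamon, Torin, Vidar, and Wyatt each take ₹11,000.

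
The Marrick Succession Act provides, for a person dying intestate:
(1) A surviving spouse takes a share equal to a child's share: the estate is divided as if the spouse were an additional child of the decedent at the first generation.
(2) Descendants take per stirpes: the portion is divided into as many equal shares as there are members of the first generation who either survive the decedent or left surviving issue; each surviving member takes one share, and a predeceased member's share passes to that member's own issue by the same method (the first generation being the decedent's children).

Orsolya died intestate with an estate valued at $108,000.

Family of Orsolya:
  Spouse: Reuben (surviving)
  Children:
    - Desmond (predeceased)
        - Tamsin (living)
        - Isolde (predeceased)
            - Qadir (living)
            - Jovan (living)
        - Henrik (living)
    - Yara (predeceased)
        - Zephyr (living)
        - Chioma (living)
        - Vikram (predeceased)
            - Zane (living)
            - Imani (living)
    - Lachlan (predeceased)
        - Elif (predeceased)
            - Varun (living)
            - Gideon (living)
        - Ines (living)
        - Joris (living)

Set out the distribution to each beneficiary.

The spouse counts as an additional share at the children's level, so there are 4 primary shares of $27,000. Reuben takes one such share ($27,000).
The children's combined portion ($81,000) is divided into 3 shares of $27,000: Desmond's $27,000 share passes to Desmond's issue; Yara's $27,000 share passes to Yara's issue; Lachlan's $27,000 share passes to Lachlan's issue.
Desmond's share ($27,000) is divided into 3 shares of $9,000: Tamsin and Henrik each take $9,000; Isolde's $9,000 share passes to Isolde's issue.
Isolde's share ($9,000) is divided into 2 shares of $4,500: Qadir and Jovan each take $4,500.
Yara's share ($27,000) is divided into 3 shares of $9,000: Zephyr and Chioma each take $9,000; Vikram's $9,000 share passes to Vikram's issue.
Vikram's share ($9,000) is divided into 2 shares of $4,500: Zane and Imani each take $4,500.
Lachlan's share ($27,000) is divided into 3 shares of $9,000: Ines and Joris each take $9,000; Elif's $9,000 share passes to Elif's issue.
Elif's share ($9,000) is divided into 2 shares of $4,500: Varun and Gideon each take $4,500.

Reuben: $27,000; Tamsin: $9,000; Qadir: $4,500; Jovan: $4,500; Henrik: $9,000; Zephyr: $9,000; Chioma: $9,000; Zane: $4,500; Imani: $4,500; Varun: $4,500; Gideon: $4,500; Ines: $9,000; Joris: $9,000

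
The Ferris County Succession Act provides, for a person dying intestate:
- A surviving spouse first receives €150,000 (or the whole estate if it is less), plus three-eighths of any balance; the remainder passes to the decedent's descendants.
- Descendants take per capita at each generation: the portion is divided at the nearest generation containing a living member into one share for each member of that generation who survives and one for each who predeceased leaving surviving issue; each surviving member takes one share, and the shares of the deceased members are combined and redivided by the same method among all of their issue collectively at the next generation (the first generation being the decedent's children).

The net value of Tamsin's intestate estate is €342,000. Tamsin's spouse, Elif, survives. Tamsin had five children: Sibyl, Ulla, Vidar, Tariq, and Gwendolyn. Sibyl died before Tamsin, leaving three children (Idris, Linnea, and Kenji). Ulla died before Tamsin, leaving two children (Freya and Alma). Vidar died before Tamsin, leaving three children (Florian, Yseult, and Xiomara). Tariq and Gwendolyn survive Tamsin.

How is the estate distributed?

Elif first takes €150,000, leaving a balance of €192,000. Elif then takes three-eighths of the balance (€72,000), for a total of €222,000. The remaining €120,000 passes to the descendants.
The descendants' portion (€120,000) is divided at the children's generation into 5 shares of €24,000. Tariq and Gwendolyn each take €24,000. The 3 shares of the deceased (Sibyl, Ulla, and Vidar) are combined into a pool of €72,000.
That pool (€72,000) is divided at the grandchildren's generation equally among Idris, Linnea, Kenji, Freya, Alma, Florian, Yseult, and Xiomara: €9,000 each.

Elif: €222,000; Idris: €9,000; Linnea: €9,000; Kenji: €9,000; Freya: €9,000; Alma: €9,000; Florian: €9,000; Yseult: €9,000; Xiomara: €9,000; Tariq: €24,000; Gwendolyn: €24,000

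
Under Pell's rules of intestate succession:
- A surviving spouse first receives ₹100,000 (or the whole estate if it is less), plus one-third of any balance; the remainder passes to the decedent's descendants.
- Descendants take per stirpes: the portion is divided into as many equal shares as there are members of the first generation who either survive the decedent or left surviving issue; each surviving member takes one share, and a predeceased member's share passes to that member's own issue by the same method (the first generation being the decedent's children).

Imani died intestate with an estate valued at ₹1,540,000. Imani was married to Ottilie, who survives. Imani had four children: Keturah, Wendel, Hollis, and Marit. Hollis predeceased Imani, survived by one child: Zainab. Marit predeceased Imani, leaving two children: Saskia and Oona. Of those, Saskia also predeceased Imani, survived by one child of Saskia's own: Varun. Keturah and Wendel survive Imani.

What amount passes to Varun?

Ottilie first takes ₹100,000, leaving a balance of ₹1,440,000. Ottilie then takes one-third of the balance (₹480,000), for a total of ₹580,000. The remaining ₹960,000 passes to the descendants.
The descendants' portion (₹960,000) is divided into 4 shares of ₹240,000: Keturah and Wendel each take ₹240,000; Hollis's ₹240,000 share passes to Hollis's issue; Marit's ₹240,000 share passes to Marit's issue.
Hollis's share (₹240,000) passes entirely to Zainab.
Marit's share (₹240,000) is divided into 2 shares of ₹120,000: Oona takes ₹120,000; Saskia's ₹120,000 share passes to Saskia's issue.
Saskia's share (₹120,000) passes entirely to Varun.

Varun receives ₹120,000.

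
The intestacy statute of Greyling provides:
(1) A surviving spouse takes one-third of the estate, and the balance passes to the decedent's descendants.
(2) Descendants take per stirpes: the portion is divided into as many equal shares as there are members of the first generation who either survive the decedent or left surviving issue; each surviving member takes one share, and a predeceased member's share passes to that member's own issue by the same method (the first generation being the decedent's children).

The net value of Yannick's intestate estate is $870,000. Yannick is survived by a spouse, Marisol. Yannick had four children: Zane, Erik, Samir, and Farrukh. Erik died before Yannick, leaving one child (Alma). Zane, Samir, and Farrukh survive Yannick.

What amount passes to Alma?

Alma receives $145,000.

Marisol takes one-third of $870,000 = $290,000. The remaining $580,000 passes to the descendants.
The descendants' portion ($580,000) is divided into 4 shares of $145,000: Zane, Samir, and Farrukh each take $145,000; Erik's $145,000 share passes to Erik's issue.
Erik's share ($145,000) passes entirely to Alma.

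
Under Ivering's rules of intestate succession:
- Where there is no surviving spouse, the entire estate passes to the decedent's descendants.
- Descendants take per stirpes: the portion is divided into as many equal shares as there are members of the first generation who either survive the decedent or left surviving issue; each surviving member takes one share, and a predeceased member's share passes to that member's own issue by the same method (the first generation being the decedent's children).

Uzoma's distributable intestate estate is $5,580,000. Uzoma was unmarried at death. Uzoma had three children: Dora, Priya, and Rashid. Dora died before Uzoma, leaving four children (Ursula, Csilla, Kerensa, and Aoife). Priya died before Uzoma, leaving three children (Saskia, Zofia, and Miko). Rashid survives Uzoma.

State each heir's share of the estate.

The entire $5,580,000 passes to the descendants.
That amount ($5,580,000) is divided into 3 shares of $1,860,000: Rashid takes $1,860,000; Dora's $1,860,000 share passes to Dora's issue; Priya's $1,860,000 share passes to Priya's issue.
Dora's share ($1,860,000) is divided into 4 shares of $465,000: Ursula, Csilla, Kerensa, and Aoife each take $465,000.
Priya's share ($1,860,000) is divided into 3 shares of $620,000: Saskia, Zofia, and Miko each take $620,000.

Ursula: $465,000; Csilla: $465,000; Kerensa: $465,000; Aoife: $465,000; Saskia: $620,000; Zofia: $620,000; Miko: $620,000; Rashid: $1,860,000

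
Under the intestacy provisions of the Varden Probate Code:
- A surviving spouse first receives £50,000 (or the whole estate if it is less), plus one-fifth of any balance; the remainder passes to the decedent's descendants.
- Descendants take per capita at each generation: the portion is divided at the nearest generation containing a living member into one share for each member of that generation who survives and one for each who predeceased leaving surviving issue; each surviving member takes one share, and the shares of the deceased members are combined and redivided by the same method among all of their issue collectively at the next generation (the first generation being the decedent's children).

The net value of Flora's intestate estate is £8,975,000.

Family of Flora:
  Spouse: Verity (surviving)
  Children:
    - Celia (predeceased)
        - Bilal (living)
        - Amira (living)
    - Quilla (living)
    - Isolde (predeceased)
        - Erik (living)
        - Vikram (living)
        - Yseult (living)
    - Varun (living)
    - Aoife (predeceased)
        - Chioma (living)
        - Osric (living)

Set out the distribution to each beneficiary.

Verity: £1,835,000; Bilal: £612,000; Amira: £612,000; Quilla: £1,428,000; Erik: £612,000; Vikram: £612,000; Yseult: £612,000; Varun: £1,428,000; Chioma: £612,000; Osric: £612,000

Verity first takes £50,000, leaving a balance of £8,925,000. Verity then takes one-fifth of the balance (£1,785,000), for a total of £1,835,000. The remaining £7,140,000 passes to the descendants.
The descendants' portion (£7,140,000) is divided at the children's generation into 5 shares of £1,428,000. Quilla and Varun each take £1,428,000. The 3 shares of the deceased (Celia, Isolde, and Aoife) are combined into a pool of £4,284,000.
That pool (£4,284,000) is divided at the grandchildren's generation equally among Bilal, Amira, Erik, Vikram, Yseult, Chioma, and Osric: £612,000 each.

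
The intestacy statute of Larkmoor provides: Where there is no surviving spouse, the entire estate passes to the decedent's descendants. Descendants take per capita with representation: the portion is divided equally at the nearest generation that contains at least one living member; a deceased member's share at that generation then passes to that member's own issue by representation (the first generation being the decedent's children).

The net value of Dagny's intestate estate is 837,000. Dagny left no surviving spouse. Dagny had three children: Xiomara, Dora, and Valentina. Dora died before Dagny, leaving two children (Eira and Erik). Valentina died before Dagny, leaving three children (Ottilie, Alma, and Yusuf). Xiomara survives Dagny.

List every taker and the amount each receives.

The entire 837,000 passes to the descendants.
That amount (837,000) is divided into 3 shares of 279,000: Xiomara takes 279,000; Dora's 279,000 share passes to Dora's issue; Valentina's 279,000 share passes to Valentina's issue.
Dora's share (279,000) is divided into 2 shares of 139,500: Eira and Erik each take 139,500.
Valentina's share (279,000) is divided into 3 shares of 93,000: Ottilie, Alma, and Yusuf each take 93,000.

Xiomara: 279,000; Eira: 139,500; Erik: 139,500; Ottilie: 93,000; Alma: 93,000; Yusuf: 93,000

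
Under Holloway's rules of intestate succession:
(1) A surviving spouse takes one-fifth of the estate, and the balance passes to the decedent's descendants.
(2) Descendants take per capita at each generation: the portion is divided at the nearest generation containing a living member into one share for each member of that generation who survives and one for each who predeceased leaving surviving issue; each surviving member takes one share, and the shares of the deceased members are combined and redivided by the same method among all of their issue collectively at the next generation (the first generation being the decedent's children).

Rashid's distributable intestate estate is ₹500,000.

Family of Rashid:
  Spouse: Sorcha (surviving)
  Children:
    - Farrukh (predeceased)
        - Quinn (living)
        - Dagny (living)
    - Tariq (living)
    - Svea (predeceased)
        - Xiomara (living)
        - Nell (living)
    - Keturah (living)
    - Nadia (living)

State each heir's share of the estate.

Sorcha takes one-fifth of ₹500,000 = ₹100,000. The remaining ₹400,000 passes to the descendants.
The descendants' portion (₹400,000) is divided at the children's generation into 5 shares of ₹80,000. Tariq, Keturah, and Nadia each take ₹80,000. The 2 shares of the deceased (Farrukh and Svea) are combined into a pool of ₹160,000.
That pool (₹160,000) is divided at the grandchildren's generation equally among Quinn, Dagny, Xiomara, and Nell: ₹40,000 each.

Sorcha: ₹100,000; Quinn: ₹40,000; Dagny: ₹40,000; Tariq: ₹80,000; Xiomara: ₹40,000; Nell: ₹40,000; Keturah: ₹80,000; Nadia: ₹80,000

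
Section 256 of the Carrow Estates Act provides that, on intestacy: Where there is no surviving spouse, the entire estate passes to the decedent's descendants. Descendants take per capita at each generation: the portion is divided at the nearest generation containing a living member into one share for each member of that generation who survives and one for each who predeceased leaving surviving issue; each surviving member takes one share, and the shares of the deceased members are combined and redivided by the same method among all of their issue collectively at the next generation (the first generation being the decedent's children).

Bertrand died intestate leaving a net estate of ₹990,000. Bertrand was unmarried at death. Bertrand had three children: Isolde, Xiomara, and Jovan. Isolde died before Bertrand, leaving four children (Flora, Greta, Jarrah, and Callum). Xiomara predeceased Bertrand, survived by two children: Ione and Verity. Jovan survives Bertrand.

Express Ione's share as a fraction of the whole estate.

Ione receives 1/9 of the estate.

The entire ₹990,000 passes to the descendants.
That amount (₹990,000) is divided at the children's generation into 3 shares of ₹330,000. Jovan takes ₹330,000. The 2 shares of the deceased (Isolde and Xiomara) are combined into a pool of ₹660,000.
That pool (₹660,000) is divided at the grandchildren's generation equally among Flora, Greta, Jarrah, Callum, Ione, and Verity: ₹110,000 each.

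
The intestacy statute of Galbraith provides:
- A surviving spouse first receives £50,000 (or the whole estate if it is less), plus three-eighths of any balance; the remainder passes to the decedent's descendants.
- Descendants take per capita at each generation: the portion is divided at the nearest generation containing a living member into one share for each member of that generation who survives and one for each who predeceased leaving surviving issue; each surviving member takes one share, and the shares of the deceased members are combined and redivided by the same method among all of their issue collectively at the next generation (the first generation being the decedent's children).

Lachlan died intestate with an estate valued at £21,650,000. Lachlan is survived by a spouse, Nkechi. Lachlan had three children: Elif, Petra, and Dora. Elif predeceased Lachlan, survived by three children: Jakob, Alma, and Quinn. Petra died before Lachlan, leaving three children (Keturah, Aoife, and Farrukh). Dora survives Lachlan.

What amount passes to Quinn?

Nkechi first takes £50,000, leaving a balance of £21,600,000. Nkechi then takes three-eighths of the balance (£8,100,000), for a total of £8,150,000. The remaining £13,500,000 passes to the descendants.
The descendants' portion (£13,500,000) is divided at the children's generation into 3 shares of £4,500,000. Dora takes £4,500,000. The 2 shares of the deceased (Elif and Petra) are combined into a pool of £9,000,000.
That pool (£9,000,000) is divided at the grandchildren's generation equally among Jakob, Alma, Quinn, Keturah, Aoife, and Farrukh: £1,500,000 each.

Quinn receives £1,500,000.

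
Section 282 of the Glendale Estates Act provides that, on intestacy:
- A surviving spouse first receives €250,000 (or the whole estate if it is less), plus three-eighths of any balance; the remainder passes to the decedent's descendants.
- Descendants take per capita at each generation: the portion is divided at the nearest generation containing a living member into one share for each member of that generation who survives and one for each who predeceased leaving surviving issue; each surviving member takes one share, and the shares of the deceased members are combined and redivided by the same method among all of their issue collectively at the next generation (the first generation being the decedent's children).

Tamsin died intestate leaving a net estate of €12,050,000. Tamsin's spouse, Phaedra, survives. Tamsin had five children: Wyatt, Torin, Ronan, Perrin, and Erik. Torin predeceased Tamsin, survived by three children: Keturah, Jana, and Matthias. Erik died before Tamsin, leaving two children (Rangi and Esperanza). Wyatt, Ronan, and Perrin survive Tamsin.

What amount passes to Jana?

Jana receives €590,000.

Phaedra first takes €250,000, leaving a balance of €11,800,000. Phaedra then takes three-eighths of the balance (€4,425,000), for a total of €4,675,000. The remaining €7,375,000 passes to the descendants.
The descendants' portion (€7,375,000) is divided at the children's generation into 5 shares of €1,475,000. Wyatt, Ronan, and Perrin each take €1,475,000. The 2 shares of the deceased (Torin and Erik) are combined into a pool of €2,950,000.
That pool (€2,950,000) is divided at the grandchildren's generation equally among Keturah, Jana, Matthias, Rangi, and Esperanza: €590,000 each.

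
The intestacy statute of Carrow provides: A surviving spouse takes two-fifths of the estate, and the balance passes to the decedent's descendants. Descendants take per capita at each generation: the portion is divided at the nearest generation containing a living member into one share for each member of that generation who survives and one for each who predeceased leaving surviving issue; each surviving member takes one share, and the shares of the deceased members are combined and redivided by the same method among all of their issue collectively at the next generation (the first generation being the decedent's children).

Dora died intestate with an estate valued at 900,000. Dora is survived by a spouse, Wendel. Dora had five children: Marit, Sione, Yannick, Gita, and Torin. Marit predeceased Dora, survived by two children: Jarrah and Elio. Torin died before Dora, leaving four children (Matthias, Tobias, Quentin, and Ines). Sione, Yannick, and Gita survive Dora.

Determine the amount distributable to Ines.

Ines receives 36,000.

Wendel takes two-fifths of 900,000 = 360,000. The remaining 540,000 passes to the descendants.
The descendants' portion (540,000) is divided at the children's generation into 5 shares of 108,000. Sione, Yannick, and Gita each take 108,000. The 2 shares of the deceased (Marit and Torin) are combined into a pool of 216,000.
That pool (216,000) is divided at the grandchildren's generation equally among Jarrah, Elio, Matthias, Tobias, Quentin, and Ines: 36,000 each.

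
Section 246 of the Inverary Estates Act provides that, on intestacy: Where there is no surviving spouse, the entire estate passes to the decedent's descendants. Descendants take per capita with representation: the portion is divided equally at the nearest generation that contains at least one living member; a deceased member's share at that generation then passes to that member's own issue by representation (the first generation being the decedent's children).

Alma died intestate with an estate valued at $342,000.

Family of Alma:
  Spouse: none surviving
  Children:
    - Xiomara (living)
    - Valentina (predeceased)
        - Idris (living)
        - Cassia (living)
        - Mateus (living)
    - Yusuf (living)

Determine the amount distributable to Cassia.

The entire $342,000 passes to the descendants.
That amount ($342,000) is divided into 3 shares of $114,000: Xiomara and Yusuf each take $114,000; Valentina's $114,000 share passes to Valentina's issue.
Valentina's share ($114,000) is divided into 3 shares of $38,000: Idris, Cassia, and Mateus each take $38,000.

Cassia receives $38,000.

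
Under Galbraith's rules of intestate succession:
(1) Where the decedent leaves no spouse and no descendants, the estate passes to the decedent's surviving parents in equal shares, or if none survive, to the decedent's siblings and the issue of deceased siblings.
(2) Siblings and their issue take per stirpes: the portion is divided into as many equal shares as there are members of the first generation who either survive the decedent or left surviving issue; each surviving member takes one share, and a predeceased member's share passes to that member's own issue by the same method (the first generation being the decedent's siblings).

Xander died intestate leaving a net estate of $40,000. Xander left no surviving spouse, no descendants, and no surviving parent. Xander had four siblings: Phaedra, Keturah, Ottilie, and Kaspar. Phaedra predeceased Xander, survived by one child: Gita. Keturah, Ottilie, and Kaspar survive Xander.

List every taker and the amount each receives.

Gita: $10,000; Keturah: $10,000; Ottilie: $10,000; Kaspar: $10,000

The entire $40,000 passes to the siblings and their issue.
That amount ($40,000) is divided into 4 shares of $10,000: Keturah, Ottilie, and Kaspar each take $10,000; Phaedra's $10,000 share passes to Phaedra's issue.
Phaedra's share ($10,000) passes entirely to Gita.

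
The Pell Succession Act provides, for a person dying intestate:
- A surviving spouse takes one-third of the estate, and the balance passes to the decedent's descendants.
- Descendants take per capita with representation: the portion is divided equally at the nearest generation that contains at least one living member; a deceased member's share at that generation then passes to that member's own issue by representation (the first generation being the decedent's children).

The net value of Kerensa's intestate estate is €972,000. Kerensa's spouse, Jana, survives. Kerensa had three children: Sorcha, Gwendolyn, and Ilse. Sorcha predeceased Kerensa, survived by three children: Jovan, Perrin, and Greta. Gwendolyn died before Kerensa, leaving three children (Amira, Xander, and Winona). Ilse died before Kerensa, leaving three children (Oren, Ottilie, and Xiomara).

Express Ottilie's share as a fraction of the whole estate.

Jana takes one-third of €972,000 = €324,000. The remaining €648,000 passes to the descendants.
No child survives, so the initial division is made at the grandchildren's generation.
The descendants' portion (€648,000) is divided into 9 shares of €72,000: Jovan, Perrin, Greta, Amira, Xander, Winona, Oren, Ottilie, and Xiomara each take €72,000.

Ottilie receives 2/27 of the estate.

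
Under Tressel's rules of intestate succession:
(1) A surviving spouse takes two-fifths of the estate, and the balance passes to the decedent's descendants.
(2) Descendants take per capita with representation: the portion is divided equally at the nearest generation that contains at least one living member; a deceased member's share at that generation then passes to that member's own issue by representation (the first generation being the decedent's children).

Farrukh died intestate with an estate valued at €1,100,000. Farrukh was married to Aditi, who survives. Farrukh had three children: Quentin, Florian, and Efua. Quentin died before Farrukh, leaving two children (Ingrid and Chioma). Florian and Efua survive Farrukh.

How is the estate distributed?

Aditi takes two-fifths of €1,100,000 = €440,000. The remaining €660,000 passes to the descendants.
The descendants' portion (€660,000) is divided into 3 shares of €220,000: Florian and Efua each take €220,000; Quentin's €220,000 share passes to Quentin's issue.
Quentin's share (€220,000) is divided into 2 shares of €110,000: Ingrid and Chioma each take €110,000.

Aditi: €440,000; Ingrid: €110,000; Chioma: €110,000; Florian: €220,000; Efua: €220,000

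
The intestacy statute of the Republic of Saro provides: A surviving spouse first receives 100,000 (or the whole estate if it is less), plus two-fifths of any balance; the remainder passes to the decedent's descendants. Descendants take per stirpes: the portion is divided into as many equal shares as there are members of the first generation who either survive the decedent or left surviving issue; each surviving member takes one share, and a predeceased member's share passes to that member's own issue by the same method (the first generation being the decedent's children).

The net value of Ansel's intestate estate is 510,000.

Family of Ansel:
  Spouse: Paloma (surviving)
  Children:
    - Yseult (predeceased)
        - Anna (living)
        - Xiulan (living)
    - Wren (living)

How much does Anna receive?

Paloma first takes 100,000, leaving a balance of 410,000. Paloma then takes two-fifths of the balance (164,000), for a total of 264,000. The remaining 246,000 passes to the descendants.
The descendants' portion (246,000) is divided into 2 shares of 123,000: Wren takes 123,000; Yseult's 123,000 share passes to Yseult's issue.
Yseult's share (123,000) is divided into 2 shares of 61,500: Anna and Xiulan each take 61,500.

Anna receives 61,500.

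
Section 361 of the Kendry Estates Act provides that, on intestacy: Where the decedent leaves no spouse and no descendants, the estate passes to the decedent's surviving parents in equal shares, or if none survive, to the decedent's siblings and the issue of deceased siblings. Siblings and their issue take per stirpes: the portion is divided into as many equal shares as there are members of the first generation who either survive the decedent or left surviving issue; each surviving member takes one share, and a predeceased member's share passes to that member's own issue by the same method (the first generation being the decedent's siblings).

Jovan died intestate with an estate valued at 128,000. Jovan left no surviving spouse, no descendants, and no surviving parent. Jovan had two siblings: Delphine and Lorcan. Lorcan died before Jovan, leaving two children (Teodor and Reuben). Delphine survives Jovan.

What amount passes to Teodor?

Teodor receives 32,000.

The entire 128,000 passes to the siblings and their issue.
That amount (128,000) is divided into 2 shares of 64,000: Delphine takes 64,000; Lorcan's 64,000 share passes to Lorcan's issue.
Lorcan's share (64,000) is divided into 2 shares of 32,000: Teodor and Reuben each take 32,000.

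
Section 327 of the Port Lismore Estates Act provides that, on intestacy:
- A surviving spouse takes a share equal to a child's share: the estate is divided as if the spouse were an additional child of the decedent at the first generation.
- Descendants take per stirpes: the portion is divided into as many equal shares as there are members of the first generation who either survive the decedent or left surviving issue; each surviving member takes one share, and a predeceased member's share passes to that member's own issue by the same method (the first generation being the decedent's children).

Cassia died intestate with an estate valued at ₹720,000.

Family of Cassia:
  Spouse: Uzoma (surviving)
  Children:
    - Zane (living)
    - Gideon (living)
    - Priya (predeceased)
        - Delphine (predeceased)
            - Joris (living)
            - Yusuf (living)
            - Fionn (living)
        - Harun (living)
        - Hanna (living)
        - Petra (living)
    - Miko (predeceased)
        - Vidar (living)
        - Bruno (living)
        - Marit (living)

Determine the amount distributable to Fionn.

The spouse counts as an additional share at the children's level, so there are 5 primary shares of ₹144,000. Uzoma takes one such share (₹144,000).
The children's combined portion (₹576,000) is divided into 4 shares of ₹144,000: Zane and Gideon each take ₹144,000; Priya's ₹144,000 share passes to Priya's issue; Miko's ₹144,000 share passes to Miko's issue.
Priya's share (₹144,000) is divided into 4 shares of ₹36,000: Harun, Hanna, and Petra each take ₹36,000; Delphine's ₹36,000 share passes to Delphine's issue.
Delphine's share (₹36,000) is divided into 3 shares of ₹12,000: Joris, Yusuf, and Fionn each take ₹12,000.
Miko's share (₹144,000) is divided into 3 shares of ₹48,000: Vidar, Bruno, and Marit each take ₹48,000.

Fionn receives ₹12,000.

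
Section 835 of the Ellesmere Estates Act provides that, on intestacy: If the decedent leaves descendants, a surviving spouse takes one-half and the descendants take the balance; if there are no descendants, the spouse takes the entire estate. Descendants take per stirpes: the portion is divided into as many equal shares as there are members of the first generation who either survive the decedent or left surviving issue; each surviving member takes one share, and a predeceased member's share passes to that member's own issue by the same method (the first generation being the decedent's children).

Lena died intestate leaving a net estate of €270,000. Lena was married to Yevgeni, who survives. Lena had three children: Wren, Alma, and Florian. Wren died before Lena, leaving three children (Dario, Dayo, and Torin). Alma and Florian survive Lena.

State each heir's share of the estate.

Yevgeni: €135,000; Dario: €15,000; Dayo: €15,000; Torin: €15,000; Alma: €45,000; Florian: €45,000

Yevgeni takes one-half of €270,000 = €135,000. The remaining €135,000 passes to the descendants.
The descendants' portion (€135,000) is divided into 3 shares of €45,000: Alma and Florian each take €45,000; Wren's €45,000 share passes to Wren's issue.
Wren's share (€45,000) is divided into 3 shares of €15,000: Dario, Dayo, and Torin each take €15,000.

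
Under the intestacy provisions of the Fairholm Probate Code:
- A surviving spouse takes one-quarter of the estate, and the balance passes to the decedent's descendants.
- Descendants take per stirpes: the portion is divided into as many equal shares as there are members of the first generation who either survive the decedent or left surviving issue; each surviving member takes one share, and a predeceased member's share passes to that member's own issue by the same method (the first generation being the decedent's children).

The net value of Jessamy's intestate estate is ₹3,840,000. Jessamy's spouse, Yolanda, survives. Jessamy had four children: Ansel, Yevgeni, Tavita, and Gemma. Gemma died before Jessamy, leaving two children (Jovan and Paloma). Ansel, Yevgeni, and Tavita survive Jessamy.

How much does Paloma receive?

Paloma receives ₹360,000.

Yolanda takes one-quarter of ₹3,840,000 = ₹960,000. The remaining ₹2,880,000 passes to the descendants.
The descendants' portion (₹2,880,000) is divided into 4 shares of ₹720,000: Ansel, Yevgeni, and Tavita each take ₹720,000; Gemma's ₹720,000 share passes to Gemma's issue.
Gemma's share (₹720,000) is divided into 2 shares of ₹360,000: Jovan and Paloma each take ₹360,000.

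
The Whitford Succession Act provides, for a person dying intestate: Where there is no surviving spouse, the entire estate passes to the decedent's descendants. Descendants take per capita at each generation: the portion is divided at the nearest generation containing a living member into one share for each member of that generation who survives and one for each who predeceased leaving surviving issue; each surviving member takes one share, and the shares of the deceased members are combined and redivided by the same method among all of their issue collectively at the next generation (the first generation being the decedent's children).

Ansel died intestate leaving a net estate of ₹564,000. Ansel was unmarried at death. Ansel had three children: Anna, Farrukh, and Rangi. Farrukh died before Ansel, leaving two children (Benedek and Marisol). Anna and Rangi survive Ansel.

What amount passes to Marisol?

The entire ₹564,000 passes to the descendants.
That amount (₹564,000) is divided at the children's generation into 3 shares of ₹188,000. Anna and Rangi each take ₹188,000. The remaining share for the deceased Farrukh (₹188,000) is carried to the next generation.
That pool (₹188,000) is divided at the grandchildren's generation equally among Benedek and Marisol: ₹94,000 each.

Marisol receives ₹94,000.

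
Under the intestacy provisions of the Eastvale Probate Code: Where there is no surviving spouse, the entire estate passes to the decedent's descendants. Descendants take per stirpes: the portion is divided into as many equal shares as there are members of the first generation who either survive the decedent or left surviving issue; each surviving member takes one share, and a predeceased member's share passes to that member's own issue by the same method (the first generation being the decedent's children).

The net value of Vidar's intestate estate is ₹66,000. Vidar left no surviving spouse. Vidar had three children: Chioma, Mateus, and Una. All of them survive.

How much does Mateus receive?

Mateus receives ₹22,000.

The entire ₹66,000 passes to the descendants.
That amount (₹66,000) is divided into 3 shares of ₹22,000: Chioma, Mateus, and Una each take ₹22,000.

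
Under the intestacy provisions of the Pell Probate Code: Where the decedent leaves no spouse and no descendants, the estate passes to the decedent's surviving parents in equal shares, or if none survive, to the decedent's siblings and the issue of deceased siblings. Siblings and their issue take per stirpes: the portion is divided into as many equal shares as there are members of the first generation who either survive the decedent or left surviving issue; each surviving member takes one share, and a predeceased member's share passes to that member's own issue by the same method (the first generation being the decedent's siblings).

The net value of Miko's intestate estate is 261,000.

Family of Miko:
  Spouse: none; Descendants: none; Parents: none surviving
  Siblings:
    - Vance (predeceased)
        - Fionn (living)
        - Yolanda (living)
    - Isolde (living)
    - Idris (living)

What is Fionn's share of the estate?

The entire 261,000 passes to the siblings and their issue.
That amount (261,000) is divided into 3 shares of 87,000: Isolde and Idris each take 87,000; Vance's 87,000 share passes to Vance's issue.
Vance's share (87,000) is divided into 2 shares of 43,500: Fionn and Yolanda each take 43,500.

Fionn receives 43,500.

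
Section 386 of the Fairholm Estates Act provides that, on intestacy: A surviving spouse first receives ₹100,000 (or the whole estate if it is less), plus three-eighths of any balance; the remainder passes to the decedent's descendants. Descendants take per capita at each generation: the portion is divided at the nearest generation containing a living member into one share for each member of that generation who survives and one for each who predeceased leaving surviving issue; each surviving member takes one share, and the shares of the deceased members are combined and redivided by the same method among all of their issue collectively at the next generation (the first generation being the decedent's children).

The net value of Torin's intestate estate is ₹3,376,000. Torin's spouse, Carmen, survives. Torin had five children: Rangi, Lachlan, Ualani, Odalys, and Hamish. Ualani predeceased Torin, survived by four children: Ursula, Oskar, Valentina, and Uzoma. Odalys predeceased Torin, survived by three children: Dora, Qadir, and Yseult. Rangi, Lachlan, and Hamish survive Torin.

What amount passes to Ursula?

Ursula receives ₹117,000.

Carmen first takes ₹100,000, leaving a balance of ₹3,276,000. Carmen then takes three-eighths of the balance (₹1,228,500), for a total of ₹1,328,500. The remaining ₹2,047,500 passes to the descendants.
The descendants' portion (₹2,047,500) is divided at the children's generation into 5 shares of ₹409,500. Rangi, Lachlan, and Hamish each take ₹409,500. The 2 shares of the deceased (Ualani and Odalys) are combined into a pool of ₹819,000.
That pool (₹819,000) is divided at the grandchildren's generation equally among Ursula, Oskar, Valentina, Uzoma, Dora, Qadir, and Yseult: ₹117,000 each.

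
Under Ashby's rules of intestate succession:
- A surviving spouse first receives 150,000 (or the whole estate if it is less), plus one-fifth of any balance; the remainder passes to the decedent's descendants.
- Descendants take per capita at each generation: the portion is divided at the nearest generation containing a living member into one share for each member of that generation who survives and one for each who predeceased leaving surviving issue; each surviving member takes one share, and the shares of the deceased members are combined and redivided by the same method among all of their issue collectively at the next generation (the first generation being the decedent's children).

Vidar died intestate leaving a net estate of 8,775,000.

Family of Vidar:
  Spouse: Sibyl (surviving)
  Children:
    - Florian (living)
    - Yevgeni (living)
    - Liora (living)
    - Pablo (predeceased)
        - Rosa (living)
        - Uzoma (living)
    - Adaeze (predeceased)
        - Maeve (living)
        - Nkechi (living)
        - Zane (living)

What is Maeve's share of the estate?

Maeve receives 552,000.

Sibyl first takes 150,000, leaving a balance of 8,625,000. Sibyl then takes one-fifth of the balance (1,725,000), for a total of 1,875,000. The remaining 6,900,000 passes to the descendants.
The descendants' portion (6,900,000) is divided at the children's generation into 5 shares of 1,380,000. Florian, Yevgeni, and Liora each take 1,380,000. The 2 shares of the deceased (Pablo and Adaeze) are combined into a pool of 2,760,000.
That pool (2,760,000) is divided at the grandchildren's generation equally among Rosa, Uzoma, Maeve, Nkechi, and Zane: 552,000 each.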